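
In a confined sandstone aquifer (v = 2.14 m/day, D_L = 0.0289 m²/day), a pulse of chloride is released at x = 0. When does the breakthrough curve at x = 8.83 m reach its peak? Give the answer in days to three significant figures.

For the 1D instantaneous-source solution, setting ∂C/∂t = 0 at fixed x gives v²t² + 2Dt − x² = 0, so t = (√(D² + v²x²) − D)/v².
√(D² + v²x²) = √(0.0289² + 2.14² × 8.83²) = 18.90; v² = 4.5796.
t = (18.90 − 0.0289)/4.5796 = 4.12 days (vs. the pure-advection estimate x/v = 4.13 d).

4.12 days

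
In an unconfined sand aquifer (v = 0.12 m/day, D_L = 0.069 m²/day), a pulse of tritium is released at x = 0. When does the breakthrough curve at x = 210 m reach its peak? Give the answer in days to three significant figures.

For the 1D instantaneous-source solution, setting ∂C/∂t = 0 at fixed x gives v²t² + 2Dt − x² = 0, so t = (√(D² + v²x²) − D)/v².
√(D² + v²x²) = √(0.069² + 0.12² × 210²) = 25.20; v² = 0.0144.
t = (25.20 − 0.069)/0.0144 = 1750 days (vs. the pure-advection estimate x/v = 1750 d).

1750 days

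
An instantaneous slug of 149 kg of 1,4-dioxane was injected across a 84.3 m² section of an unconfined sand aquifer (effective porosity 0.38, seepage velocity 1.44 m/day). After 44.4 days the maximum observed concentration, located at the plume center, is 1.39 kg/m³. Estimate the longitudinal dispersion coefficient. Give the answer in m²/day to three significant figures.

0.0201 m²/day

At the plume center C_max = M/(n_e·A·√(4πDt)), so D = M²/(4πt·(n_e·A·C_max)²).
n_e·A·C_max = 0.38 × 84.3 × 1.39 = 44.53 kg/m.
D = 149²/(4π × 44.4 × 44.53²) = 0.0201 m²/day.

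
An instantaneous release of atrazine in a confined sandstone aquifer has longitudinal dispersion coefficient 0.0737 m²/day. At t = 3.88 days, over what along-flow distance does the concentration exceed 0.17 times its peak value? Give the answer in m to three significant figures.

2.85 m

The plume is Gaussian with σ = √(2Dt) = √(2 × 0.0737 × 3.88) = 0.7562 m.
C/C_peak = exp(−Δx²/(2σ²)) = 0.17 ⇒ Δx = σ·√(−2 ln 0.17) = 0.7562 × 1.883 = 1.424 m.
Width = 2Δx = 2.85 m.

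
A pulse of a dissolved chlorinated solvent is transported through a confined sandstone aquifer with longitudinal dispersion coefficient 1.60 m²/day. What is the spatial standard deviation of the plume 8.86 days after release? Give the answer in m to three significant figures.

5.32 m

Dispersive spreading gives a Gaussian with σ² = 2Dt; advection only shifts the center.
σ = √(2 × 1.60 × 8.86) = 5.32 m.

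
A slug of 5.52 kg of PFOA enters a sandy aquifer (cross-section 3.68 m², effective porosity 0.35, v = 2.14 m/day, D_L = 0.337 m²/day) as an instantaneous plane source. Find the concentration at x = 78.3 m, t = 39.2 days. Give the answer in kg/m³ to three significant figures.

0.184 kg/m³

For an instantaneous plane source, C(x,t) = M/(n_e·A·√(4πDt)) · exp(−(x−vt)²/(4Dt)), with n_e·A the pore (flow) area.
Plume center vt = 2.14 × 39.2 = 83.888 m, so the well at 78.3 m is 5.588 m upgradient of the peak.
√(4πDt) = 12.88 m, giving peak height M/(n_e·A·√(4πDt)) = 5.52/(0.35 × 3.68 × 12.88) = 0.3327 kg/m³.
(x−vt)²/(4Dt) = (-5.588)²/(4 × 0.337 × 39.2) = 0.5909; exp(−0.5909) = 0.5538.
C = 0.3327 × 0.5538 = 0.184 kg/m³.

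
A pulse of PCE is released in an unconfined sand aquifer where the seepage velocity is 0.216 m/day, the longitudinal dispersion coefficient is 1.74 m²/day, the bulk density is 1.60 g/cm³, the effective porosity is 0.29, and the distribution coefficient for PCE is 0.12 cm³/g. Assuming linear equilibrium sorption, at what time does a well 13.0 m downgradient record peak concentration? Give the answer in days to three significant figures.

Retardation factor R = 1 + ρ_b·K_d/n = 1 + 1.60 × 0.12/0.29 = 1.662.
Sorption retards both mechanisms: v_R = v/R = 0.1300 m/day, D_R = D/R = 1.047 m²/day.
Peak time from v_R²t² + 2D_R t − x² = 0: t = (√(D_R² + v_R²x²) − D_R)/v_R².
√(D_R² + v_R²x²) = √(1.047² + 0.1300² × 13.0²) = 1.988; v_R² = 0.01690.
t = (1.988 − 1.047)/0.01690 = 55.7 days.

55.7 days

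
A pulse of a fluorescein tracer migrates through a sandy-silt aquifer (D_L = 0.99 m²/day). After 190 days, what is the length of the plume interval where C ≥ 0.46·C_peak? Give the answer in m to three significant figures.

The plume is Gaussian with σ = √(2Dt) = √(2 × 0.99 × 190) = 19.40 m.
C/C_peak = exp(−Δx²/(2σ²)) = 0.46 ⇒ Δx = σ·√(−2 ln 0.46) = 19.40 × 1.246 = 24.17 m.
Width = 2Δx = 48.3 m.

48.3 m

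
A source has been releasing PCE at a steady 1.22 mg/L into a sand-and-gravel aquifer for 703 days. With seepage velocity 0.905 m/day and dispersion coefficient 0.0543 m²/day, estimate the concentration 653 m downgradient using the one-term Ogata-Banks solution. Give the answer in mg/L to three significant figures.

For a continuous step input, C/C₀ ≈ ½·erfc((x−vt)/(2√(Dt))).
vt = 0.905 × 703 = 636.215 m and 2√(Dt) = 2√(0.0543 × 703) = 12.36 m.
Argument (x−vt)/(2√(Dt)) = (653 − 636.215)/12.36 = 1.358; ½·erfc(1.358) = 0.02740.
C = 1.22 × 0.02740 = 0.0334 mg/L.

0.0334 mg/L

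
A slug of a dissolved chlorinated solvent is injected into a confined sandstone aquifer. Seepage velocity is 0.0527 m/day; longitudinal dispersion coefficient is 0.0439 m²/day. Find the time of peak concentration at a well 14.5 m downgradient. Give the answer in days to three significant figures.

For the 1D instantaneous-source solution, setting ∂C/∂t = 0 at fixed x gives v²t² + 2Dt − x² = 0, so t = (√(D² + v²x²) − D)/v².
√(D² + v²x²) = √(0.0439² + 0.0527² × 14.5²) = 0.7654; v² = 0.00277729.
t = (0.7654 − 0.0439)/0.00277729 = 260 days (vs. the pure-advection estimate x/v = 275 d).

260 days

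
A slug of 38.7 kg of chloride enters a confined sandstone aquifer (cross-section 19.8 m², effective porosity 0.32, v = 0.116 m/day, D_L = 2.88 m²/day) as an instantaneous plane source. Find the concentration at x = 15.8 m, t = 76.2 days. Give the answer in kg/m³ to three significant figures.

For an instantaneous plane source, C(x,t) = M/(n_e·A·√(4πDt)) · exp(−(x−vt)²/(4Dt)), with n_e·A the pore (flow) area.
Plume center vt = 0.116 × 76.2 = 8.8392 m, so the well at 15.8 m is 6.9608 m downgradient of the peak.
√(4πDt) = 52.51 m, giving peak height M/(n_e·A·√(4πDt)) = 38.7/(0.32 × 19.8 × 52.51) = 0.1163 kg/m³.
(x−vt)²/(4Dt) = (6.9608)²/(4 × 2.88 × 76.2) = 0.05520; exp(−0.05520) = 0.9463.
C = 0.1163 × 0.9463 = 0.110 kg/m³.

0.110 kg/m³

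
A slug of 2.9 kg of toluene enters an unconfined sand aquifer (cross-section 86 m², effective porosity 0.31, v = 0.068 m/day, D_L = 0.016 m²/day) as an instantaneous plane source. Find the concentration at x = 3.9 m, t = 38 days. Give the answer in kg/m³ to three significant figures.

For an instantaneous plane source, C(x,t) = M/(n_e·A·√(4πDt)) · exp(−(x−vt)²/(4Dt)), with n_e·A the pore (flow) area.
Plume center vt = 0.068 × 38 = 2.584 m, so the well at 3.9 m is 1.316 m downgradient of the peak.
√(4πDt) = 2.764 m, giving peak height M/(n_e·A·√(4πDt)) = 2.9/(0.31 × 86 × 2.764) = 0.03935 kg/m³.
(x−vt)²/(4Dt) = (1.316)²/(4 × 0.016 × 38) = 0.7121; exp(−0.7121) = 0.4906.
C = 0.03935 × 0.4906 = 0.0193 kg/m³.

0.0193 kg/m³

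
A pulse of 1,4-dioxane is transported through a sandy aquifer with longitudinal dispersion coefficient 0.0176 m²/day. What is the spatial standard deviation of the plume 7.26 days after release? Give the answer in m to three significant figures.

Dispersive spreading gives a Gaussian with σ² = 2Dt; advection only shifts the center.
σ = √(2 × 0.0176 × 7.26) = 0.506 m.

0.506 m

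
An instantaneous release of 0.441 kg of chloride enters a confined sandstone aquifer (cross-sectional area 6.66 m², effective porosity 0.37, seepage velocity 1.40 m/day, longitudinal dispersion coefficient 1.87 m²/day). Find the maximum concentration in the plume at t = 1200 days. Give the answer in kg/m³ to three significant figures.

The peak of an instantaneous 1D plume sits at x = vt; there the Gaussian factor is 1 and C_max = M/(n_e·A·√(4πDt)), where n_e·A is the pore area the mass is dissolved in.
√(4πDt) = √(4π × 1.87 × 1200) = 167.9 m, so C_max = 0.441/(0.37 × 6.66 × 167.9) = 0.00107 kg/m³.

0.00107 kg/m³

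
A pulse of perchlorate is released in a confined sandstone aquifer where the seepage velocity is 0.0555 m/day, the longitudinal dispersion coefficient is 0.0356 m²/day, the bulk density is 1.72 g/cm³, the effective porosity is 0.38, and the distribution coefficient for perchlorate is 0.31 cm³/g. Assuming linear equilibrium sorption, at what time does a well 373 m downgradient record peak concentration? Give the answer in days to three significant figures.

16100 days

Retardation factor R = 1 + ρ_b·K_d/n = 1 + 1.72 × 0.31/0.38 = 2.403.
Sorption retards both mechanisms: v_R = v/R = 0.02310 m/day, D_R = D/R = 0.01481 m²/day.
Peak time from v_R²t² + 2D_R t − x² = 0: t = (√(D_R² + v_R²x²) − D_R)/v_R².
√(D_R² + v_R²x²) = √(0.01481² + 0.02310² × 373²) = 8.616; v_R² = 0.0005336.
t = (8.616 − 0.01481)/0.0005336 = 16100 days.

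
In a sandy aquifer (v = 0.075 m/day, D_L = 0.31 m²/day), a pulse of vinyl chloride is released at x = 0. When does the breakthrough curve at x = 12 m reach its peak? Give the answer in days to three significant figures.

For the 1D instantaneous-source solution, setting ∂C/∂t = 0 at fixed x gives v²t² + 2Dt − x² = 0, so t = (√(D² + v²x²) − D)/v².
√(D² + v²x²) = √(0.31² + 0.075² × 12²) = 0.9519; v² = 0.005625.
t = (0.9519 − 0.31)/0.005625 = 114 days (vs. the pure-advection estimate x/v = 160 d).

114 days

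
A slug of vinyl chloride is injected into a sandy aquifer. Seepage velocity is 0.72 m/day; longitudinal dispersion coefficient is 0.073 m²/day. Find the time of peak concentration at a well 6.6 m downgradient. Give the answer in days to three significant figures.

For the 1D instantaneous-source solution, setting ∂C/∂t = 0 at fixed x gives v²t² + 2Dt − x² = 0, so t = (√(D² + v²x²) − D)/v².
√(D² + v²x²) = √(0.073² + 0.72² × 6.6²) = 4.753; v² = 0.5184.
t = (4.753 − 0.073)/0.5184 = 9.03 days (vs. the pure-advection estimate x/v = 9.17 d).

9.03 days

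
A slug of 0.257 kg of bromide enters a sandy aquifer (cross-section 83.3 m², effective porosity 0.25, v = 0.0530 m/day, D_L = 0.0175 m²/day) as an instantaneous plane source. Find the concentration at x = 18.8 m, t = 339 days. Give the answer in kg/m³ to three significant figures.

0.00139 kg/m³

For an instantaneous plane source, C(x,t) = M/(n_e·A·√(4πDt)) · exp(−(x−vt)²/(4Dt)), with n_e·A the pore (flow) area.
Plume center vt = 0.0530 × 339 = 17.967 m, so the well at 18.8 m is 0.833 m downgradient of the peak.
√(4πDt) = 8.634 m, giving peak height M/(n_e·A·√(4πDt)) = 0.257/(0.25 × 83.3 × 8.634) = 0.001429 kg/m³.
(x−vt)²/(4Dt) = (0.833)²/(4 × 0.0175 × 339) = 0.02924; exp(−0.02924) = 0.9712.
C = 0.001429 × 0.9712 = 0.00139 kg/m³.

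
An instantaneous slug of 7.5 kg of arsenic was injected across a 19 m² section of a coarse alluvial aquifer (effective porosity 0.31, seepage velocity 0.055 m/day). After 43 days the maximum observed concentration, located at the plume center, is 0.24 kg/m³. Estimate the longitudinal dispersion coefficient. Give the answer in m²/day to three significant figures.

0.0521 m²/day

At the plume center C_max = M/(n_e·A·√(4πDt)), so D = M²/(4πt·(n_e·A·C_max)²).
n_e·A·C_max = 0.31 × 19 × 0.24 = 1.414 kg/m.
D = 7.5²/(4π × 43 × 1.414²) = 0.0521 m²/day.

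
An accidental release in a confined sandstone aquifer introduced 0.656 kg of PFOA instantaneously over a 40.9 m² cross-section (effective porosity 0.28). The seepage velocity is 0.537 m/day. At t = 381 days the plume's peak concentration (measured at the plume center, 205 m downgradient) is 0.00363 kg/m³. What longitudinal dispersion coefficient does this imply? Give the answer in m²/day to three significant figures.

0.0520 m²/day

At the plume center C_max = M/(n_e·A·√(4πDt)), so D = M²/(4πt·(n_e·A·C_max)²).
n_e·A·C_max = 0.28 × 40.9 × 0.00363 = 0.04157 kg/m.
D = 0.656²/(4π × 381 × 0.04157²) = 0.0520 m²/day.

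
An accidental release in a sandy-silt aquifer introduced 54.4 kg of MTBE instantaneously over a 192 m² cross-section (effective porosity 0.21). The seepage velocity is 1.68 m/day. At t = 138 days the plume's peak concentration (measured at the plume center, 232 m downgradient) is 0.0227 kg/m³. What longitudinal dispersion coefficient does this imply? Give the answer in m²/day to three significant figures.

2.04 m²/day

At the plume center C_max = M/(n_e·A·√(4πDt)), so D = M²/(4πt·(n_e·A·C_max)²).
n_e·A·C_max = 0.21 × 192 × 0.0227 = 0.9153 kg/m.
D = 54.4²/(4π × 138 × 0.9153²) = 2.04 m²/day.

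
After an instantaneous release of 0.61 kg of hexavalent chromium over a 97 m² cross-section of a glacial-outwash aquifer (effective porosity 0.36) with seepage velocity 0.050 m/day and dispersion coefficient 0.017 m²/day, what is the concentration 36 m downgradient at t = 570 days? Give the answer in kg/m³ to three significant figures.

0.000371 kg/m³

For an instantaneous plane source, C(x,t) = M/(n_e·A·√(4πDt)) · exp(−(x−vt)²/(4Dt)), with n_e·A the pore (flow) area.
Plume center vt = 0.050 × 570 = 28.5 m, so the well at 36 m is 7.5 m downgradient of the peak.
√(4πDt) = 11.03 m, giving peak height M/(n_e·A·√(4πDt)) = 0.61/(0.36 × 97 × 11.03) = 0.001584 kg/m³.
(x−vt)²/(4Dt) = (7.5)²/(4 × 0.017 × 570) = 1.451; exp(−1.451) = 0.2343.
C = 0.001584 × 0.2343 = 0.000371 kg/m³.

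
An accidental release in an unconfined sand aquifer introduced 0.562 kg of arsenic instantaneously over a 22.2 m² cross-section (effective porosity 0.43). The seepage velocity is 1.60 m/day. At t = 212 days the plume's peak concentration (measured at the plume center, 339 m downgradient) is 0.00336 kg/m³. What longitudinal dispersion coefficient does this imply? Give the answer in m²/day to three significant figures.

At the plume center C_max = M/(n_e·A·√(4πDt)), so D = M²/(4πt·(n_e·A·C_max)²).
n_e·A·C_max = 0.43 × 22.2 × 0.00336 = 0.03207 kg/m.
D = 0.562²/(4π × 212 × 0.03207²) = 0.115 m²/day.

0.115 m²/day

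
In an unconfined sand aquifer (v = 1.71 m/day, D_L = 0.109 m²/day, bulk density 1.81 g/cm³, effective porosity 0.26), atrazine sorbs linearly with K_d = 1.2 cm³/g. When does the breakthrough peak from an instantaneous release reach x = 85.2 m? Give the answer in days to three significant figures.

466 days

Retardation factor R = 1 + ρ_b·K_d/n = 1 + 1.81 × 1.2/0.26 = 9.354.
Sorption retards both mechanisms: v_R = v/R = 0.1828 m/day, D_R = D/R = 0.01165 m²/day.
Peak time from v_R²t² + 2D_R t − x² = 0: t = (√(D_R² + v_R²x²) − D_R)/v_R².
√(D_R² + v_R²x²) = √(0.01165² + 0.1828² × 85.2²) = 15.57; v_R² = 0.03342.
t = (15.57 − 0.01165)/0.03342 = 466 days.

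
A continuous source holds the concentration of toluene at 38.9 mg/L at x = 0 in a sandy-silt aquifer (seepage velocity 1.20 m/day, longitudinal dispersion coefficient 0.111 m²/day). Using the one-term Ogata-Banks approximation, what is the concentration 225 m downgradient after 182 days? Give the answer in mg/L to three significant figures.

For a continuous step input, C/C₀ ≈ ½·erfc((x−vt)/(2√(Dt))).
vt = 1.20 × 182 = 218.4 m and 2√(Dt) = 2√(0.111 × 182) = 8.989 m.
Argument (x−vt)/(2√(Dt)) = (225 − 218.4)/8.989 = 0.7342; ½·erfc(0.7342) = 0.1496.
C = 38.9 × 0.1496 = 5.82 mg/L.

5.82 mg/L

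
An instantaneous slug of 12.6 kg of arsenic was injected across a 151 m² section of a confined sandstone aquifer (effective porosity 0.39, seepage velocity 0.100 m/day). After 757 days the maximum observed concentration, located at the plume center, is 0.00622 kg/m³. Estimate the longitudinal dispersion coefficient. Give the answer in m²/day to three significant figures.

0.124 m²/day

At the plume center C_max = M/(n_e·A·√(4πDt)), so D = M²/(4πt·(n_e·A·C_max)²).
n_e·A·C_max = 0.39 × 151 × 0.00622 = 0.3663 kg/m.
D = 12.6²/(4π × 757 × 0.3663²) = 0.124 m²/day.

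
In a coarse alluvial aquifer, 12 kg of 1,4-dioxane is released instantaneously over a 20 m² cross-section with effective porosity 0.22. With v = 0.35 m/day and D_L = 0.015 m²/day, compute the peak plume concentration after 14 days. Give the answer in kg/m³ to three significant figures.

The peak of an instantaneous 1D plume sits at x = vt; there the Gaussian factor is 1 and C_max = M/(n_e·A·√(4πDt)), where n_e·A is the pore area the mass is dissolved in.
√(4πDt) = √(4π × 0.015 × 14) = 1.624 m, so C_max = 12/(0.22 × 20 × 1.624) = 1.68 kg/m³.

1.68 kg/m³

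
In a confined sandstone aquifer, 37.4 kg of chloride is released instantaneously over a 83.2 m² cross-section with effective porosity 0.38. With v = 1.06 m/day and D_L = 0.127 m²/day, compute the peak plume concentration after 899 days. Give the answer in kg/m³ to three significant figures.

0.0312 kg/m³

The peak of an instantaneous 1D plume sits at x = vt; there the Gaussian factor is 1 and C_max = M/(n_e·A·√(4πDt)), where n_e·A is the pore area the mass is dissolved in.
√(4πDt) = √(4π × 0.127 × 899) = 37.88 m, so C_max = 37.4/(0.38 × 83.2 × 37.88) = 0.0312 kg/m³.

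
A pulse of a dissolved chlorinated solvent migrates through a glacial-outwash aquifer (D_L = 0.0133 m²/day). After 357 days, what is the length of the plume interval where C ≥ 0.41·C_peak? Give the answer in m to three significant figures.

8.23 m

The plume is Gaussian with σ = √(2Dt) = √(2 × 0.0133 × 357) = 3.082 m.
C/C_peak = exp(−Δx²/(2σ²)) = 0.41 ⇒ Δx = σ·√(−2 ln 0.41) = 3.082 × 1.335 = 4.114 m.
Width = 2Δx = 8.23 m.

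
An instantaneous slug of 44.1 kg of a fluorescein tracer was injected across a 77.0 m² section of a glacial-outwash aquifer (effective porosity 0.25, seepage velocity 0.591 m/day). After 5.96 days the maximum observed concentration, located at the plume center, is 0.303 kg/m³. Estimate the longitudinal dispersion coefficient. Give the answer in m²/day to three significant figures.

0.763 m²/day

At the plume center C_max = M/(n_e·A·√(4πDt)), so D = M²/(4πt·(n_e·A·C_max)²).
n_e·A·C_max = 0.25 × 77.0 × 0.303 = 5.833 kg/m.
D = 44.1²/(4π × 5.96 × 5.833²) = 0.763 m²/day.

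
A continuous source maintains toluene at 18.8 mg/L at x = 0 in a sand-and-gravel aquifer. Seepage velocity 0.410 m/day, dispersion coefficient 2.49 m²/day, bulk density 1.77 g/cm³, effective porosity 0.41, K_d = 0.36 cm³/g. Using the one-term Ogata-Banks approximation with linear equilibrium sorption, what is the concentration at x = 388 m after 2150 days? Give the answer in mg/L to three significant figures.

Retardation factor R = 1 + ρ_b·K_d/n = 1 + 1.77 × 0.36/0.41 = 2.554.
Sorption retards both mechanisms: v_R = v/R = 0.1605 m/day, D_R = D/R = 0.9749 m²/day.
v_R·t = 0.1605 × 2150 = 345.075 m; 2√(D_R t) = 91.56 m; argument = (388 − 345.075)/91.56 = 0.4688.
C = C₀ × ½·erfc(0.4688) = 18.8 × 0.2537 = 4.77 mg/L.

4.77 mg/L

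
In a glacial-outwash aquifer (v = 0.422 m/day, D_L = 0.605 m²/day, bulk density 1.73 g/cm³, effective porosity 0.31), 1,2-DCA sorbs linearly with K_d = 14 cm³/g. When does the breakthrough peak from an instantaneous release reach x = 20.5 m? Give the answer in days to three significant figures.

3580 days

Retardation factor R = 1 + ρ_b·K_d/n = 1 + 1.73 × 14/0.31 = 79.13.
Sorption retards both mechanisms: v_R = v/R = 0.005333 m/day, D_R = D/R = 0.007646 m²/day.
Peak time from v_R²t² + 2D_R t − x² = 0: t = (√(D_R² + v_R²x²) − D_R)/v_R².
√(D_R² + v_R²x²) = √(0.007646² + 0.005333² × 20.5²) = 0.1096; v_R² = 2.844e-05.
t = (0.1096 − 0.007646)/2.844e-05 = 3580 days.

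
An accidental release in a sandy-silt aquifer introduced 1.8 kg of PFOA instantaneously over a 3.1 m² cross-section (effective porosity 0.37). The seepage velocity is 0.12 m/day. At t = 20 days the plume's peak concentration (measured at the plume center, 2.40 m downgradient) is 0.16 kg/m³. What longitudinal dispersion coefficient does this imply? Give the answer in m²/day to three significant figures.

0.383 m²/day

At the plume center C_max = M/(n_e·A·√(4πDt)), so D = M²/(4πt·(n_e·A·C_max)²).
n_e·A·C_max = 0.37 × 3.1 × 0.16 = 0.1835 kg/m.
D = 1.8²/(4π × 20 × 0.1835²) = 0.383 m²/day.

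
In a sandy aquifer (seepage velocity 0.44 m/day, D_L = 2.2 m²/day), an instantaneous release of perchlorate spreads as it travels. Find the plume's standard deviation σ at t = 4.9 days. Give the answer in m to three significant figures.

4.64 m

Dispersive spreading gives a Gaussian with σ² = 2Dt; advection only shifts the center.
σ = √(2 × 2.2 × 4.9) = 4.64 m.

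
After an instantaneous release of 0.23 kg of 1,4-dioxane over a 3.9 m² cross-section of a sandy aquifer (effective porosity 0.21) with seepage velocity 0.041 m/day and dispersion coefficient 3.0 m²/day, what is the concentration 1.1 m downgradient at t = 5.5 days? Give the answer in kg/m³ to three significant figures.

0.0193 kg/m³

For an instantaneous plane source, C(x,t) = M/(n_e·A·√(4πDt)) · exp(−(x−vt)²/(4Dt)), with n_e·A the pore (flow) area.
Plume center vt = 0.041 × 5.5 = 0.2255 m, so the well at 1.1 m is 0.8745 m downgradient of the peak.
√(4πDt) = 14.40 m, giving peak height M/(n_e·A·√(4πDt)) = 0.23/(0.21 × 3.9 × 14.40) = 0.01950 kg/m³.
(x−vt)²/(4Dt) = (0.8745)²/(4 × 3.0 × 5.5) = 0.01159; exp(−0.01159) = 0.9885.
C = 0.01950 × 0.9885 = 0.0193 kg/m³.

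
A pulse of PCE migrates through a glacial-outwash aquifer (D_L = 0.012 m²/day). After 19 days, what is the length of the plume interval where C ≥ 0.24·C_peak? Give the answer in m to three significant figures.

2.28 m

The plume is Gaussian with σ = √(2Dt) = √(2 × 0.012 × 19) = 0.6753 m.
C/C_peak = exp(−Δx²/(2σ²)) = 0.24 ⇒ Δx = σ·√(−2 ln 0.24) = 0.6753 × 1.689 = 1.141 m.
Width = 2Δx = 2.28 m.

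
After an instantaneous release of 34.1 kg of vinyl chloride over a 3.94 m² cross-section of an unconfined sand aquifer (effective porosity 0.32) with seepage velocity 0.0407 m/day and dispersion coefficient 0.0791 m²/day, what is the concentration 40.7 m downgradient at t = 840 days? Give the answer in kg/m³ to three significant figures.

For an instantaneous plane source, C(x,t) = M/(n_e·A·√(4πDt)) · exp(−(x−vt)²/(4Dt)), with n_e·A the pore (flow) area.
Plume center vt = 0.0407 × 840 = 34.188 m, so the well at 40.7 m is 6.512 m downgradient of the peak.
√(4πDt) = 28.90 m, giving peak height M/(n_e·A·√(4πDt)) = 34.1/(0.32 × 3.94 × 28.90) = 0.9359 kg/m³.
(x−vt)²/(4Dt) = (6.512)²/(4 × 0.0791 × 840) = 0.1596; exp(−0.1596) = 0.8525.
C = 0.9359 × 0.8525 = 0.798 kg/m³.

0.798 kg/m³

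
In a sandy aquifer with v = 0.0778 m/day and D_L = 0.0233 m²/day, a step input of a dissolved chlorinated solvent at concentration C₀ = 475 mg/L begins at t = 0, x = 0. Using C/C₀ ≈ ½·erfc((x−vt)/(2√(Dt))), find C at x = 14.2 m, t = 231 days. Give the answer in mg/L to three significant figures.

416 mg/L

For a continuous step input, C/C₀ ≈ ½·erfc((x−vt)/(2√(Dt))).
vt = 0.0778 × 231 = 17.9718 m and 2√(Dt) = 2√(0.0233 × 231) = 4.640 m.
Argument (x−vt)/(2√(Dt)) = (14.2 − 17.9718)/4.640 = -0.8129; ½·erfc(-0.8129) = 0.8748.
C = 475 × 0.8748 = 416 mg/L.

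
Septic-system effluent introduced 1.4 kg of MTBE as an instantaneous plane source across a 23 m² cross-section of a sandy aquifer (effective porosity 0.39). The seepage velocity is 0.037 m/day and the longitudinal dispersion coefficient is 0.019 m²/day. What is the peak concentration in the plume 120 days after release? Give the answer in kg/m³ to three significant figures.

The peak of an instantaneous 1D plume sits at x = vt; there the Gaussian factor is 1 and C_max = M/(n_e·A·√(4πDt)), where n_e·A is the pore area the mass is dissolved in.
√(4πDt) = √(4π × 0.019 × 120) = 5.353 m, so C_max = 1.4/(0.39 × 23 × 5.353) = 0.0292 kg/m³.

0.0292 kg/m³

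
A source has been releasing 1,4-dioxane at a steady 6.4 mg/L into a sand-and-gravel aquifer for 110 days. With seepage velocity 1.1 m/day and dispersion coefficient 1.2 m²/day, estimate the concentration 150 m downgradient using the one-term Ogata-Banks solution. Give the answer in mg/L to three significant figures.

For a continuous step input, C/C₀ ≈ ½·erfc((x−vt)/(2√(Dt))).
vt = 1.1 × 110 = 121 m and 2√(Dt) = 2√(1.2 × 110) = 22.98 m.
Argument (x−vt)/(2√(Dt)) = (150 − 121)/22.98 = 1.262; ½·erfc(1.262) = 0.03715.
C = 6.4 × 0.03715 = 0.238 mg/L.

0.238 mg/L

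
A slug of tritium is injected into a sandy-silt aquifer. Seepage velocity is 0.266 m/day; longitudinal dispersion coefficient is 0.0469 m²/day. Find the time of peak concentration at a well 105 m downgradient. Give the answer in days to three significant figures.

For the 1D instantaneous-source solution, setting ∂C/∂t = 0 at fixed x gives v²t² + 2Dt − x² = 0, so t = (√(D² + v²x²) − D)/v².
√(D² + v²x²) = √(0.0469² + 0.266² × 105²) = 27.93; v² = 0.070756.
t = (27.93 − 0.0469)/0.070756 = 394 days (vs. the pure-advection estimate x/v = 395 d).

394 days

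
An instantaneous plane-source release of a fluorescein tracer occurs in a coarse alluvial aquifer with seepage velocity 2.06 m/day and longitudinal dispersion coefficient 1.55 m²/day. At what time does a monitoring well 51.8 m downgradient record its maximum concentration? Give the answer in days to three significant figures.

For the 1D instantaneous-source solution, setting ∂C/∂t = 0 at fixed x gives v²t² + 2Dt − x² = 0, so t = (√(D² + v²x²) − D)/v².
√(D² + v²x²) = √(1.55² + 2.06² × 51.8²) = 106.7; v² = 4.2436.
t = (106.7 − 1.55)/4.2436 = 24.8 days (vs. the pure-advection estimate x/v = 25.1 d).

24.8 days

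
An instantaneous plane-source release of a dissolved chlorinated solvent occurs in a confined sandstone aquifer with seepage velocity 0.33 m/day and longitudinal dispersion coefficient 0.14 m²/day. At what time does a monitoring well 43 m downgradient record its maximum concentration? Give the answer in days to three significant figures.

129 days

For the 1D instantaneous-source solution, setting ∂C/∂t = 0 at fixed x gives v²t² + 2Dt − x² = 0, so t = (√(D² + v²x²) − D)/v².
√(D² + v²x²) = √(0.14² + 0.33² × 43²) = 14.19; v² = 0.1089.
t = (14.19 − 0.14)/0.1089 = 129 days (vs. the pure-advection estimate x/v = 130 d).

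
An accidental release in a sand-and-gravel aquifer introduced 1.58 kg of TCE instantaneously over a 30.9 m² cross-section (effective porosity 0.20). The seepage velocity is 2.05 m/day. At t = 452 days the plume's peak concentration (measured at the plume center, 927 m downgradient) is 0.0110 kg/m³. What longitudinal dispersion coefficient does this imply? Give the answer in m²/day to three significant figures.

0.0951 m²/day

At the plume center C_max = M/(n_e·A·√(4πDt)), so D = M²/(4πt·(n_e·A·C_max)²).
n_e·A·C_max = 0.20 × 30.9 × 0.0110 = 0.06798 kg/m.
D = 1.58²/(4π × 452 × 0.06798²) = 0.0951 m²/day.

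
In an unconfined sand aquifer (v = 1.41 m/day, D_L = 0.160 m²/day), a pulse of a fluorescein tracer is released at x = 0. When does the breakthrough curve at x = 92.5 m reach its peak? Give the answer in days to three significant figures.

65.5 days

For the 1D instantaneous-source solution, setting ∂C/∂t = 0 at fixed x gives v²t² + 2Dt − x² = 0, so t = (√(D² + v²x²) − D)/v².
√(D² + v²x²) = √(0.160² + 1.41² × 92.5²) = 130.4; v² = 1.9881.
t = (130.4 − 0.160)/1.9881 = 65.5 days (vs. the pure-advection estimate x/v = 65.6 d).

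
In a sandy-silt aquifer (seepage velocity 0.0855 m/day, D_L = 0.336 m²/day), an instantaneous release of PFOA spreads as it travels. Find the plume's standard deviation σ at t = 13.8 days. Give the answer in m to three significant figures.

3.05 m

Dispersive spreading gives a Gaussian with σ² = 2Dt; advection only shifts the center.
σ = √(2 × 0.336 × 13.8) = 3.05 m.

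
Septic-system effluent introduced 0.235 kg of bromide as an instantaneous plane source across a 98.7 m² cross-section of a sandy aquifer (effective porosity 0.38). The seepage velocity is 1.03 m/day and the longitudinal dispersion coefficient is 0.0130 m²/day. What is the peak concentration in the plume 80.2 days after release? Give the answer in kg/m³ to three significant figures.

The peak of an instantaneous 1D plume sits at x = vt; there the Gaussian factor is 1 and C_max = M/(n_e·A·√(4πDt)), where n_e·A is the pore area the mass is dissolved in.
√(4πDt) = √(4π × 0.0130 × 80.2) = 3.620 m, so C_max = 0.235/(0.38 × 98.7 × 3.620) = 0.00173 kg/m³.

0.00173 kg/m³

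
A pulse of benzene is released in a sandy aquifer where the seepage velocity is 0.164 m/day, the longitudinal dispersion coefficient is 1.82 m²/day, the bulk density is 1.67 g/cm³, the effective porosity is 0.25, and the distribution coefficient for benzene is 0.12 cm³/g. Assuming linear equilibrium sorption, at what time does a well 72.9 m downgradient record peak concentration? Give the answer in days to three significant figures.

688 days

Retardation factor R = 1 + ρ_b·K_d/n = 1 + 1.67 × 0.12/0.25 = 1.802.
Sorption retards both mechanisms: v_R = v/R = 0.09101 m/day, D_R = D/R = 1.010 m²/day.
Peak time from v_R²t² + 2D_R t − x² = 0: t = (√(D_R² + v_R²x²) − D_R)/v_R².
√(D_R² + v_R²x²) = √(1.010² + 0.09101² × 72.9²) = 6.711; v_R² = 0.008283.
t = (6.711 − 1.010)/0.008283 = 688 days.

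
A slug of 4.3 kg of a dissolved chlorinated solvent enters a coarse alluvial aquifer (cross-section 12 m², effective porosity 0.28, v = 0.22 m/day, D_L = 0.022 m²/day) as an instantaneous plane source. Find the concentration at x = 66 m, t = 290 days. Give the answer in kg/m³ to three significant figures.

For an instantaneous plane source, C(x,t) = M/(n_e·A·√(4πDt)) · exp(−(x−vt)²/(4Dt)), with n_e·A the pore (flow) area.
Plume center vt = 0.22 × 290 = 63.8 m, so the well at 66 m is 2.2 m downgradient of the peak.
√(4πDt) = 8.954 m, giving peak height M/(n_e·A·√(4πDt)) = 4.3/(0.28 × 12 × 8.954) = 0.1429 kg/m³.
(x−vt)²/(4Dt) = (2.2)²/(4 × 0.022 × 290) = 0.1897; exp(−0.1897) = 0.8272.
C = 0.1429 × 0.8272 = 0.118 kg/m³.

0.118 kg/m³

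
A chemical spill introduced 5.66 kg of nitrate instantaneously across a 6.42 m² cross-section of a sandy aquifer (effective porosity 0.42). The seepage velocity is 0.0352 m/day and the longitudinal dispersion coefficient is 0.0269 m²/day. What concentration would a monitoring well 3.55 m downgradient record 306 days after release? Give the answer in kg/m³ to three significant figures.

For an instantaneous plane source, C(x,t) = M/(n_e·A·√(4πDt)) · exp(−(x−vt)²/(4Dt)), with n_e·A the pore (flow) area.
Plume center vt = 0.0352 × 306 = 10.7712 m, so the well at 3.55 m is 7.2212 m upgradient of the peak.
√(4πDt) = 10.17 m, giving peak height M/(n_e·A·√(4πDt)) = 5.66/(0.42 × 6.42 × 10.17) = 0.2064 kg/m³.
(x−vt)²/(4Dt) = (-7.2212)²/(4 × 0.0269 × 306) = 1.584; exp(−1.584) = 0.2052.
C = 0.2064 × 0.2052 = 0.0424 kg/m³.

0.0424 kg/m³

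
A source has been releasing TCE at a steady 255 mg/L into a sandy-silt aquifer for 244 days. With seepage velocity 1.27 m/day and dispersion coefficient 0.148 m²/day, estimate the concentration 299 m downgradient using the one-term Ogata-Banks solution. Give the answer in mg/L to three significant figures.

229 mg/L

For a continuous step input, C/C₀ ≈ ½·erfc((x−vt)/(2√(Dt))).
vt = 1.27 × 244 = 309.88 m and 2√(Dt) = 2√(0.148 × 244) = 12.02 m.
Argument (x−vt)/(2√(Dt)) = (299 − 309.88)/12.02 = -0.9052; ½·erfc(-0.9052) = 0.8998.
C = 255 × 0.8998 = 229 mg/L.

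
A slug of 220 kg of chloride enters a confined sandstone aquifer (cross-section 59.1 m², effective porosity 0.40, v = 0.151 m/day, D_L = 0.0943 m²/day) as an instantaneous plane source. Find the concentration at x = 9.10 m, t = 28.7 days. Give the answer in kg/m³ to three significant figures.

0.196 kg/m³

For an instantaneous plane source, C(x,t) = M/(n_e·A·√(4πDt)) · exp(−(x−vt)²/(4Dt)), with n_e·A the pore (flow) area.
Plume center vt = 0.151 × 28.7 = 4.3337 m, so the well at 9.10 m is 4.7663 m downgradient of the peak.
√(4πDt) = 5.832 m, giving peak height M/(n_e·A·√(4πDt)) = 220/(0.40 × 59.1 × 5.832) = 1.596 kg/m³.
(x−vt)²/(4Dt) = (4.7663)²/(4 × 0.0943 × 28.7) = 2.099; exp(−2.099) = 0.1226.
C = 1.596 × 0.1226 = 0.196 kg/m³.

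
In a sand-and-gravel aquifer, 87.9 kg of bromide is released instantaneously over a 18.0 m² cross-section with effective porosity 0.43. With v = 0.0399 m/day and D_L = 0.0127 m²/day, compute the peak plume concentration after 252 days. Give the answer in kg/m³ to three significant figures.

1.79 kg/m³

The peak of an instantaneous 1D plume sits at x = vt; there the Gaussian factor is 1 and C_max = M/(n_e·A·√(4πDt)), where n_e·A is the pore area the mass is dissolved in.
√(4πDt) = √(4π × 0.0127 × 252) = 6.342 m, so C_max = 87.9/(0.43 × 18.0 × 6.342) = 1.79 kg/m³.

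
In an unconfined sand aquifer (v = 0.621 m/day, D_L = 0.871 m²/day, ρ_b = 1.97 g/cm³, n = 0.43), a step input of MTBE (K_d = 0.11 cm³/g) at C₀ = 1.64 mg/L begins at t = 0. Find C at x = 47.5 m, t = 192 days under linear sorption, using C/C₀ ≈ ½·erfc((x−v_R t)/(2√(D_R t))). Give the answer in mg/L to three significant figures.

Retardation factor R = 1 + ρ_b·K_d/n = 1 + 1.97 × 0.11/0.43 = 1.504.
Sorption retards both mechanisms: v_R = v/R = 0.4129 m/day, D_R = D/R = 0.5791 m²/day.
v_R·t = 0.4129 × 192 = 79.2768 m; 2√(D_R t) = 21.09 m; argument = (47.5 − 79.2768)/21.09 = -1.507.
C = C₀ × ½·erfc(-1.507) = 1.64 × 0.9835 = 1.61 mg/L.

1.61 mg/L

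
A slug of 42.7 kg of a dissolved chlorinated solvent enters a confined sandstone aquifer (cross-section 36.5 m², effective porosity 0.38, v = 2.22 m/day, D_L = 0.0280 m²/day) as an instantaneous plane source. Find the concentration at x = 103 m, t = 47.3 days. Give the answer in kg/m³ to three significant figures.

For an instantaneous plane source, C(x,t) = M/(n_e·A·√(4πDt)) · exp(−(x−vt)²/(4Dt)), with n_e·A the pore (flow) area.
Plume center vt = 2.22 × 47.3 = 105.006 m, so the well at 103 m is 2.006 m upgradient of the peak.
√(4πDt) = 4.080 m, giving peak height M/(n_e·A·√(4πDt)) = 42.7/(0.38 × 36.5 × 4.080) = 0.7546 kg/m³.
(x−vt)²/(4Dt) = (-2.006)²/(4 × 0.0280 × 47.3) = 0.7596; exp(−0.7596) = 0.4679.
C = 0.7546 × 0.4679 = 0.353 kg/m³.

0.353 kg/m³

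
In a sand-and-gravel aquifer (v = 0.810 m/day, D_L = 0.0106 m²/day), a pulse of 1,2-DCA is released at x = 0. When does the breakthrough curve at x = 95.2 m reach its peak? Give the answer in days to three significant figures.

For the 1D instantaneous-source solution, setting ∂C/∂t = 0 at fixed x gives v²t² + 2Dt − x² = 0, so t = (√(D² + v²x²) − D)/v².
√(D² + v²x²) = √(0.0106² + 0.810² × 95.2²) = 77.11; v² = 0.6561.
t = (77.11 − 0.0106)/0.6561 = 118 days (vs. the pure-advection estimate x/v = 118 d).

118 days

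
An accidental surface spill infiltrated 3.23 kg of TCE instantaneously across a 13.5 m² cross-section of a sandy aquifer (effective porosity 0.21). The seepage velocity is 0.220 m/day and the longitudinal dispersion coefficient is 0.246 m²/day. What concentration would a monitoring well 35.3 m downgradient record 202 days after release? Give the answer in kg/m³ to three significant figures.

0.0299 kg/m³

For an instantaneous plane source, C(x,t) = M/(n_e·A·√(4πDt)) · exp(−(x−vt)²/(4Dt)), with n_e·A the pore (flow) area.
Plume center vt = 0.220 × 202 = 44.44 m, so the well at 35.3 m is 9.14 m upgradient of the peak.
√(4πDt) = 24.99 m, giving peak height M/(n_e·A·√(4πDt)) = 3.23/(0.21 × 13.5 × 24.99) = 0.04559 kg/m³.
(x−vt)²/(4Dt) = (-9.14)²/(4 × 0.246 × 202) = 0.4203; exp(−0.4203) = 0.6568.
C = 0.04559 × 0.6568 = 0.0299 kg/m³.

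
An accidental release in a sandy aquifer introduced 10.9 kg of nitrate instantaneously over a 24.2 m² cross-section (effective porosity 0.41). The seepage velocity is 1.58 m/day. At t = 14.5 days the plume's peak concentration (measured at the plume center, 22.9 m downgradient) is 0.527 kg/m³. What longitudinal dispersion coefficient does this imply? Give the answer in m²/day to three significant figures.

0.0238 m²/day

At the plume center C_max = M/(n_e·A·√(4πDt)), so D = M²/(4πt·(n_e·A·C_max)²).
n_e·A·C_max = 0.41 × 24.2 × 0.527 = 5.229 kg/m.
D = 10.9²/(4π × 14.5 × 5.229²) = 0.0238 m²/day.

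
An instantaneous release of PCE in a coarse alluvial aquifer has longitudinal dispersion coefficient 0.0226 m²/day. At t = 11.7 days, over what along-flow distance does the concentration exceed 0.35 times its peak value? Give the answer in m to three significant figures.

2.11 m

The plume is Gaussian with σ = √(2Dt) = √(2 × 0.0226 × 11.7) = 0.7272 m.
C/C_peak = exp(−Δx²/(2σ²)) = 0.35 ⇒ Δx = σ·√(−2 ln 0.35) = 0.7272 × 1.449 = 1.054 m.
Width = 2Δx = 2.11 m.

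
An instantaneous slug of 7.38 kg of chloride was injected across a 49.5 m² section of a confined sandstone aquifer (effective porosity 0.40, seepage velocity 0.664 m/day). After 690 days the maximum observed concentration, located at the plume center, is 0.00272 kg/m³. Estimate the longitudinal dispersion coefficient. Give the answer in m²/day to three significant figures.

2.17 m²/day

At the plume center C_max = M/(n_e·A·√(4πDt)), so D = M²/(4πt·(n_e·A·C_max)²).
n_e·A·C_max = 0.40 × 49.5 × 0.00272 = 0.05386 kg/m.
D = 7.38²/(4π × 690 × 0.05386²) = 2.17 m²/day.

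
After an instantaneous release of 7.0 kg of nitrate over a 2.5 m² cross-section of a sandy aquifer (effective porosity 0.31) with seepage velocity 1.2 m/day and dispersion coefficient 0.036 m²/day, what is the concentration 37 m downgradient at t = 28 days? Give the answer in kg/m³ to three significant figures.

For an instantaneous plane source, C(x,t) = M/(n_e·A·√(4πDt)) · exp(−(x−vt)²/(4Dt)), with n_e·A the pore (flow) area.
Plume center vt = 1.2 × 28 = 33.6 m, so the well at 37 m is 3.4 m downgradient of the peak.
√(4πDt) = 3.559 m, giving peak height M/(n_e·A·√(4πDt)) = 7.0/(0.31 × 2.5 × 3.559) = 2.538 kg/m³.
(x−vt)²/(4Dt) = (3.4)²/(4 × 0.036 × 28) = 2.867; exp(−2.867) = 0.05687.
C = 2.538 × 0.05687 = 0.144 kg/m³.

0.144 kg/m³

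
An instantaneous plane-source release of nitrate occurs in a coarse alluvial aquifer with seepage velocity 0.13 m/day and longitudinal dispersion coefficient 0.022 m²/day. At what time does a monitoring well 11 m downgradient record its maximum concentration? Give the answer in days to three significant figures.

83.3 days

For the 1D instantaneous-source solution, setting ∂C/∂t = 0 at fixed x gives v²t² + 2Dt − x² = 0, so t = (√(D² + v²x²) − D)/v².
√(D² + v²x²) = √(0.022² + 0.13² × 11²) = 1.430; v² = 0.0169.
t = (1.430 − 0.022)/0.0169 = 83.3 days (vs. the pure-advection estimate x/v = 84.6 d).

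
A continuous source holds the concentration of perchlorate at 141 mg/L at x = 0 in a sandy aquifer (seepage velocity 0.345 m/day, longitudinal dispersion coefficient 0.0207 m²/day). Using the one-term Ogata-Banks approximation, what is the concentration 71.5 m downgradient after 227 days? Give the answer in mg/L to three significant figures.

139 mg/L

For a continuous step input, C/C₀ ≈ ½·erfc((x−vt)/(2√(Dt))).
vt = 0.345 × 227 = 78.315 m and 2√(Dt) = 2√(0.0207 × 227) = 4.335 m.
Argument (x−vt)/(2√(Dt)) = (71.5 − 78.315)/4.335 = -1.572; ½·erfc(-1.572) = 0.9869.
C = 141 × 0.9869 = 139 mg/L.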